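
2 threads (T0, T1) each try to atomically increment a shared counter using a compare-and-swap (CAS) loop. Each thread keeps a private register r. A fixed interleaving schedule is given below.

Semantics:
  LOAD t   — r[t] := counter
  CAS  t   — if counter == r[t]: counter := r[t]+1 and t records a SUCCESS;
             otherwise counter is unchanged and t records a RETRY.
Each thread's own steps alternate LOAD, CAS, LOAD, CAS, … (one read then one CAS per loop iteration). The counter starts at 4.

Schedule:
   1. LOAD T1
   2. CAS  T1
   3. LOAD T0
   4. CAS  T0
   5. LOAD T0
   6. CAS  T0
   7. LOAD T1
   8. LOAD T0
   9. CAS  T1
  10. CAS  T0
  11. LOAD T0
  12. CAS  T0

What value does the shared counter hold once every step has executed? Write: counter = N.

   1) LOAD T1:  M=4  r_T1=4
   2) CAS  T1:  M=5  r_T1=4 ✓
   3) LOAD T0:  M=5  r_T0=5
   4) CAS  T0:  M=6  r_T0=5 ✓
   5) LOAD T0:  M=6  r_T0=6
   6) CAS  T0:  M=7  r_T0=6 ✓
   7) LOAD T1:  M=7  r_T1=7
   8) LOAD T0:  M=7  r_T0=7
   9) CAS  T1:  M=8  r_T1=7 ✓
  10) CAS  T0:  M=8  r_T0=7 ✗
  11) LOAD T0:  M=8  r_T0=8
  12) CAS  T0:  M=9  r_T0=8 ✓

counter = 9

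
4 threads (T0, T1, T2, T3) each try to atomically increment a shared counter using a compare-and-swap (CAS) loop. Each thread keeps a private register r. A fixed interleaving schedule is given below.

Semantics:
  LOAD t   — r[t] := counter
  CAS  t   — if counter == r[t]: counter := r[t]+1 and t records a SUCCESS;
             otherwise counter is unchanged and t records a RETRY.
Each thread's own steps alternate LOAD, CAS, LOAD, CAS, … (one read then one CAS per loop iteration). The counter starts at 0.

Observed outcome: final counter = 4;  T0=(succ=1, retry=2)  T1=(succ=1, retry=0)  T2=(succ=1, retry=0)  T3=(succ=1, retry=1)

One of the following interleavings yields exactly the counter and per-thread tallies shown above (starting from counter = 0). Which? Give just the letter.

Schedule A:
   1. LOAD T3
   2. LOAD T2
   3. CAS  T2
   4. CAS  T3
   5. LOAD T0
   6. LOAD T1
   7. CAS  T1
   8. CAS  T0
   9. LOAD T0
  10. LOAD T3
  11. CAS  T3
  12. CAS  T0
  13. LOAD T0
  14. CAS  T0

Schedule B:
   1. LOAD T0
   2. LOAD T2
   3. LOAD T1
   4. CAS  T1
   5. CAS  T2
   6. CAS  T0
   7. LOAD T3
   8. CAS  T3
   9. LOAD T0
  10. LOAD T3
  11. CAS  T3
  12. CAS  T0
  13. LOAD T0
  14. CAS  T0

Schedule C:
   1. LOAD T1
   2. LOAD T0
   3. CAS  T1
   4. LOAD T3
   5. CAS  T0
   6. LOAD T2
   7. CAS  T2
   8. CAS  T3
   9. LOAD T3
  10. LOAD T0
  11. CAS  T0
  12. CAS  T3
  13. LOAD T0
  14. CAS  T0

A

Tracing schedule A:
step 1: T3 LOAD ⇒ load; ctr=0 reg=0
step 2: T2 LOAD ⇒ load; ctr=0 reg=0
step 3: T2 CAS ⇒ ok; ctr=1 reg=0
step 4: T3 CAS ⇒ retry; ctr=1 reg=0
step 5: T0 LOAD ⇒ load; ctr=1 reg=1
step 6: T1 LOAD ⇒ load; ctr=1 reg=1
step 7: T1 CAS ⇒ ok; ctr=2 reg=1
step 8: T0 CAS ⇒ retry; ctr=2 reg=1
step 9: T0 LOAD ⇒ load; ctr=2 reg=2
step 10: T3 LOAD ⇒ load; ctr=2 reg=2
step 11: T3 CAS ⇒ ok; ctr=3 reg=2
step 12: T0 CAS ⇒ retry; ctr=3 reg=2
step 13: T0 LOAD ⇒ load; ctr=3 reg=3
step 14: T0 CAS ⇒ ok; ctr=4 reg=3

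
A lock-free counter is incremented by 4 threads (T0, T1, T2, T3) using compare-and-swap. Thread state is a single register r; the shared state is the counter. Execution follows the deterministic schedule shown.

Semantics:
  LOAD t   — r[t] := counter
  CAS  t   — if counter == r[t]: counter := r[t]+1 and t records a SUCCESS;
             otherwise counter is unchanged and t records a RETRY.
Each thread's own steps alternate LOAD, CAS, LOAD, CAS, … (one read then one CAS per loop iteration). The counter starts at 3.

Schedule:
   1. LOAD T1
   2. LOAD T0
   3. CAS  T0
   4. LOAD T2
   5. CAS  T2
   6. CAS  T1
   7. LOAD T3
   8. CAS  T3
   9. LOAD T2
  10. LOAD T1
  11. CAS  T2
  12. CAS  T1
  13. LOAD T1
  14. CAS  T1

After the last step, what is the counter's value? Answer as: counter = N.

counter = 8

1. LOAD T1 → mem=3 r[T1]=3 [LOAD]
2. LOAD T0 → mem=3 r[T0]=3 [LOAD]
3. CAS T0 → mem=4 r[T0]=3 [OK]
4. LOAD T2 → mem=4 r[T2]=4 [LOAD]
5. CAS T2 → mem=5 r[T2]=4 [OK]
6. CAS T1 → mem=5 r[T1]=3 [RETRY]
7. LOAD T3 → mem=5 r[T3]=5 [LOAD]
8. CAS T3 → mem=6 r[T3]=5 [OK]
9. LOAD T2 → mem=6 r[T2]=6 [LOAD]
10. LOAD T1 → mem=6 r[T1]=6 [LOAD]
11. CAS T2 → mem=7 r[T2]=6 [OK]
12. CAS T1 → mem=7 r[T1]=6 [RETRY]
13. LOAD T1 → mem=7 r[T1]=7 [LOAD]
14. CAS T1 → mem=8 r[T1]=7 [OK]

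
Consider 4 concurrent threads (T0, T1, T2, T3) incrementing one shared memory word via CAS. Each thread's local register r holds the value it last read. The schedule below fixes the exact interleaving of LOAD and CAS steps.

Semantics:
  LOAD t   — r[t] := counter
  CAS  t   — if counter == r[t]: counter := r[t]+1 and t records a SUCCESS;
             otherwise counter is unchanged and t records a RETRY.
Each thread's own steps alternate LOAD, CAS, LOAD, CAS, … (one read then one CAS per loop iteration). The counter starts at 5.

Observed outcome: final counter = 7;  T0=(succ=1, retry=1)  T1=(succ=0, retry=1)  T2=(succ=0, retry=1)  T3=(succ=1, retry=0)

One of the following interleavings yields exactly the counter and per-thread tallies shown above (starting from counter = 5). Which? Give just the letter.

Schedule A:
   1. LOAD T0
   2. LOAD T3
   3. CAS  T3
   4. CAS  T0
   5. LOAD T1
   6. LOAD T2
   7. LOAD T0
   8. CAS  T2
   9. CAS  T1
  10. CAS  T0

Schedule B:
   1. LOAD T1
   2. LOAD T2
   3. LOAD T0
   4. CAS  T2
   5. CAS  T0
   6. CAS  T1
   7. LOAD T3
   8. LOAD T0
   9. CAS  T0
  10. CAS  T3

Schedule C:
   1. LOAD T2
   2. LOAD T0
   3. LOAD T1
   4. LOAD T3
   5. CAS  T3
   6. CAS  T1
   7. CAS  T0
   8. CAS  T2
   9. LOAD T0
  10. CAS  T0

C

Run C:
T2 LOAD — after: cnt=5, r=5 — load
T0 LOAD — after: cnt=5, r=5 — load
T1 LOAD — after: cnt=5, r=5 — load
T3 LOAD — after: cnt=5, r=5 — load
T3 CAS — after: cnt=6, r=5 — ok
T1 CAS — after: cnt=6, r=5 — retry
T0 CAS — after: cnt=6, r=5 — retry
T2 CAS — after: cnt=6, r=5 — retry
T0 LOAD — after: cnt=6, r=6 — load
T0 CAS — after: cnt=7, r=6 — ok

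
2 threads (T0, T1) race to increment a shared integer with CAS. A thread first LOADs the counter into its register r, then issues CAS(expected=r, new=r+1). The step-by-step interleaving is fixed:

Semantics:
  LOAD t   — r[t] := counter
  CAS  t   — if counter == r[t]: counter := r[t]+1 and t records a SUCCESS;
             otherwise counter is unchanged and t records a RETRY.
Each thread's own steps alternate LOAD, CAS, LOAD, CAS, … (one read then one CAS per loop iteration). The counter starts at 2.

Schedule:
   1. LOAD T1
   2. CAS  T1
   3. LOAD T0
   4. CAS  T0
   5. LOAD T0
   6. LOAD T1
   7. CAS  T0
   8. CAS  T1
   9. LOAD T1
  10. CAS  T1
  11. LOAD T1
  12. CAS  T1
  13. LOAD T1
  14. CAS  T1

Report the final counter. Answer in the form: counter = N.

counter = 8

[1] T1.load  rd  (counter 2, T1.r 2)
[2] T1.cas  hit  (counter 3, T1.r 2)
[3] T0.load  rd  (counter 3, T0.r 3)
[4] T0.cas  hit  (counter 4, T0.r 3)
[5] T0.load  rd  (counter 4, T0.r 4)
[6] T1.load  rd  (counter 4, T1.r 4)
[7] T0.cas  hit  (counter 5, T0.r 4)
[8] T1.cas  miss  (counter 5, T1.r 4)
[9] T1.load  rd  (counter 5, T1.r 5)
[10] T1.cas  hit  (counter 6, T1.r 5)
[11] T1.load  rd  (counter 6, T1.r 6)
[12] T1.cas  hit  (counter 7, T1.r 6)
[13] T1.load  rd  (counter 7, T1.r 7)
[14] T1.cas  hit  (counter 8, T1.r 7)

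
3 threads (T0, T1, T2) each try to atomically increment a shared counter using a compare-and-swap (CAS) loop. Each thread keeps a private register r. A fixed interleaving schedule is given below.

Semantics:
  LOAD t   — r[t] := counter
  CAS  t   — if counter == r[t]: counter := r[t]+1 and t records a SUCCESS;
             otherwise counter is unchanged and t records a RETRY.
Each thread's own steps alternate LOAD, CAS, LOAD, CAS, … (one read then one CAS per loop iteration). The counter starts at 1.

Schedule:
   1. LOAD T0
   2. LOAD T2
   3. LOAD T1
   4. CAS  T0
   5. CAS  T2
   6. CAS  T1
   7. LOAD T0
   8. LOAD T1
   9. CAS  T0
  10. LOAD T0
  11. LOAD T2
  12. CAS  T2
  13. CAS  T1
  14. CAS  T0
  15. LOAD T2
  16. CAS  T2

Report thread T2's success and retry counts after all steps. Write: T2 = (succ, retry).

T0 LOAD — after: cnt=1, r=1 — load
T2 LOAD — after: cnt=1, r=1 — load
T1 LOAD — after: cnt=1, r=1 — load
T0 CAS — after: cnt=2, r=1 — ok
T2 CAS — after: cnt=2, r=1 — retry
T1 CAS — after: cnt=2, r=1 — retry
T0 LOAD — after: cnt=2, r=2 — load
T1 LOAD — after: cnt=2, r=2 — load
T0 CAS — after: cnt=3, r=2 — ok
T0 LOAD — after: cnt=3, r=3 — load
T2 LOAD — after: cnt=3, r=3 — load
T2 CAS — after: cnt=4, r=3 — ok
T1 CAS — after: cnt=4, r=2 — retry
T0 CAS — after: cnt=4, r=3 — retry
T2 LOAD — after: cnt=4, r=4 — load
T2 CAS — after: cnt=5, r=4 — ok

T2 = (2, 1)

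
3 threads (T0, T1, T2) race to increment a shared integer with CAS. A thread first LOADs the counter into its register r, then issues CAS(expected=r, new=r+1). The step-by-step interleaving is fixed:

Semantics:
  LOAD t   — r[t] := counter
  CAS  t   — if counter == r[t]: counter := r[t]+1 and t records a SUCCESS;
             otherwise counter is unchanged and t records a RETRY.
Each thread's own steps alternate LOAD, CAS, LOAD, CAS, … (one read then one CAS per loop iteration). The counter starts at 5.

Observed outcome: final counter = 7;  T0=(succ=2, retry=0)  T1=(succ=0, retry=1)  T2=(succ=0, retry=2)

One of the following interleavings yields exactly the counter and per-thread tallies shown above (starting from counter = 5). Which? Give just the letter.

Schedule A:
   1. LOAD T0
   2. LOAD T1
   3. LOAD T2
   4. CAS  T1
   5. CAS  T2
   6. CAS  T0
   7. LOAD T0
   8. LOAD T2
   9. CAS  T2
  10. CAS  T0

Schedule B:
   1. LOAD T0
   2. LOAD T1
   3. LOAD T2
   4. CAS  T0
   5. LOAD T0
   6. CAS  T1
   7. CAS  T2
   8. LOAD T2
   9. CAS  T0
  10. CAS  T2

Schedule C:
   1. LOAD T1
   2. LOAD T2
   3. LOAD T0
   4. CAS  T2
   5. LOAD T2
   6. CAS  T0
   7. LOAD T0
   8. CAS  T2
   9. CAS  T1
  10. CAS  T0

Simulating candidate B:
T0 LOAD — after: cnt=5, r=5 — load
T1 LOAD — after: cnt=5, r=5 — load
T2 LOAD — after: cnt=5, r=5 — load
T0 CAS — after: cnt=6, r=5 — ok
T0 LOAD — after: cnt=6, r=6 — load
T1 CAS — after: cnt=6, r=5 — retry
T2 CAS — after: cnt=6, r=5 — retry
T2 LOAD — after: cnt=6, r=6 — load
T0 CAS — after: cnt=7, r=6 — ok
T2 CAS — after: cnt=7, r=6 — retry

B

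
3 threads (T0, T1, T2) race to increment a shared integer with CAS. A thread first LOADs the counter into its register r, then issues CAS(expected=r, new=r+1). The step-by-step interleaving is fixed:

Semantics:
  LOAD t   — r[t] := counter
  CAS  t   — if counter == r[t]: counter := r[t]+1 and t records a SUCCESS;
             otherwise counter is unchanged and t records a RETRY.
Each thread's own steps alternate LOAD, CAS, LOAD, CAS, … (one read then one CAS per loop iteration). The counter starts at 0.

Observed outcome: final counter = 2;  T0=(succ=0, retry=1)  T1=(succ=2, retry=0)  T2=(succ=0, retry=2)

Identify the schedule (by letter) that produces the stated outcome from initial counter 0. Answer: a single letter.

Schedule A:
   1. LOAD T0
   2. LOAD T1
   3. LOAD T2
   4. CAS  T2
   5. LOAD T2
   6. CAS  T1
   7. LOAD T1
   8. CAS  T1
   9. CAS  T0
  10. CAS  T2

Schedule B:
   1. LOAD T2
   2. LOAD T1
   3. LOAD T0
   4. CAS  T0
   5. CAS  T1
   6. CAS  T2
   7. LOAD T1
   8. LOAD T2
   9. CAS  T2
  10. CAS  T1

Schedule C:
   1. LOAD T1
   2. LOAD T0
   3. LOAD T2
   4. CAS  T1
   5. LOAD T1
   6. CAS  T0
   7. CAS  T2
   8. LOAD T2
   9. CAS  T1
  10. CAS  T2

C

Simulating candidate C:
1. LOAD T1 → mem=0 r[T1]=0 [LOAD]
2. LOAD T0 → mem=0 r[T0]=0 [LOAD]
3. LOAD T2 → mem=0 r[T2]=0 [LOAD]
4. CAS T1 → mem=1 r[T1]=0 [OK]
5. LOAD T1 → mem=1 r[T1]=1 [LOAD]
6. CAS T0 → mem=1 r[T0]=0 [RETRY]
7. CAS T2 → mem=1 r[T2]=0 [RETRY]
8. LOAD T2 → mem=1 r[T2]=1 [LOAD]
9. CAS T1 → mem=2 r[T1]=1 [OK]
10. CAS T2 → mem=2 r[T2]=1 [RETRY]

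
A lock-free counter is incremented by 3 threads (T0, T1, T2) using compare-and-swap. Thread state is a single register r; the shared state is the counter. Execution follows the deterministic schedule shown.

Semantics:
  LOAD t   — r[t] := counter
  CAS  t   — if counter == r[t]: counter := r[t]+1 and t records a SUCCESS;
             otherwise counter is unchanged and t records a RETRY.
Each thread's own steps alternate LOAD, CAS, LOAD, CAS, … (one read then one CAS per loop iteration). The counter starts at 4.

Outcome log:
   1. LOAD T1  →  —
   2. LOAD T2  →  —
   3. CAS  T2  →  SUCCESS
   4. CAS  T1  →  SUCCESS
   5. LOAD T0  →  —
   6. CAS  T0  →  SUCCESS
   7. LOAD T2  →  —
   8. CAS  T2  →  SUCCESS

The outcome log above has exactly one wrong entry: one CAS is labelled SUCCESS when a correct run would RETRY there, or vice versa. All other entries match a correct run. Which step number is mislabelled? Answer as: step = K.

step = 4

Correct run:
1. LOAD T1 → mem=4 r[T1]=4 [LOAD]
2. LOAD T2 → mem=4 r[T2]=4 [LOAD]
3. CAS T2 → mem=5 r[T2]=4 [OK]
4. CAS T1 → mem=5 r[T1]=4 [RETRY]
5. LOAD T0 → mem=5 r[T0]=5 [LOAD]
6. CAS T0 → mem=6 r[T0]=5 [OK]
7. LOAD T2 → mem=6 r[T2]=6 [LOAD]
8. CAS T2 → mem=7 r[T2]=6 [OK]
Log disagrees first at step 4.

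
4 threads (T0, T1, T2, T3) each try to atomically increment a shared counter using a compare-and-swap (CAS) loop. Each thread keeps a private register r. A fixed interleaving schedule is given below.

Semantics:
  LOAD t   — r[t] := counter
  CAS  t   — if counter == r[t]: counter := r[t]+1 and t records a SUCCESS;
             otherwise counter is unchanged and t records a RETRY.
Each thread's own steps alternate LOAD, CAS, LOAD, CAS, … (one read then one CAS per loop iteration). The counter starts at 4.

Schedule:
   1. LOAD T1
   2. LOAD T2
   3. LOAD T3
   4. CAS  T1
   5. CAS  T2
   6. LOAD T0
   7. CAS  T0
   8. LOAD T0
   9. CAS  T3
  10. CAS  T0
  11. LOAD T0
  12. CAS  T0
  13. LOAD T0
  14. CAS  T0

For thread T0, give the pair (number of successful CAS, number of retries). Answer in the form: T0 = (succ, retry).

T0 = (4, 0)

1. LOAD T1 → mem=4 r[T1]=4 [LOAD]
2. LOAD T2 → mem=4 r[T2]=4 [LOAD]
3. LOAD T3 → mem=4 r[T3]=4 [LOAD]
4. CAS T1 → mem=5 r[T1]=4 [OK]
5. CAS T2 → mem=5 r[T2]=4 [RETRY]
6. LOAD T0 → mem=5 r[T0]=5 [LOAD]
7. CAS T0 → mem=6 r[T0]=5 [OK]
8. LOAD T0 → mem=6 r[T0]=6 [LOAD]
9. CAS T3 → mem=6 r[T3]=4 [RETRY]
10. CAS T0 → mem=7 r[T0]=6 [OK]
11. LOAD T0 → mem=7 r[T0]=7 [LOAD]
12. CAS T0 → mem=8 r[T0]=7 [OK]
13. LOAD T0 → mem=8 r[T0]=8 [LOAD]
14. CAS T0 → mem=9 r[T0]=8 [OK]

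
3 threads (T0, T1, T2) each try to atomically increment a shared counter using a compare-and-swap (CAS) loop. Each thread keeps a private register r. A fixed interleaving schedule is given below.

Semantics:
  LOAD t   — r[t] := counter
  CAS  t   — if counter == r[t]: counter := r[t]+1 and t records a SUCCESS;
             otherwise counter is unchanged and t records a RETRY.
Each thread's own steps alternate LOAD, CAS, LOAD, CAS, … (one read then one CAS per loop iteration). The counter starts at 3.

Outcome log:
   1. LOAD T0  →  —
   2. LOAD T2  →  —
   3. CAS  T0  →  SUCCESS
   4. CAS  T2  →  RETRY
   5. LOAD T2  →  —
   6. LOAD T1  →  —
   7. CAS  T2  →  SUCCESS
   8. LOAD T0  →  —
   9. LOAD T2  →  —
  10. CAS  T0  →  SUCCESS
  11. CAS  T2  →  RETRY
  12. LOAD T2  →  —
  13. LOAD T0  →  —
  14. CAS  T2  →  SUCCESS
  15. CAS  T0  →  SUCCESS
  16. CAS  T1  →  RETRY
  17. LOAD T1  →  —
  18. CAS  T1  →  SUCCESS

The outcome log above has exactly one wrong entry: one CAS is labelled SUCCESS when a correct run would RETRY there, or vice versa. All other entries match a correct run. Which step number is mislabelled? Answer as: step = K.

Reference trace:
T0 LOAD — after: cnt=3, r=3 — load
T2 LOAD — after: cnt=3, r=3 — load
T0 CAS — after: cnt=4, r=3 — ok
T2 CAS — after: cnt=4, r=3 — retry
T2 LOAD — after: cnt=4, r=4 — load
T1 LOAD — after: cnt=4, r=4 — load
T2 CAS — after: cnt=5, r=4 — ok
T0 LOAD — after: cnt=5, r=5 — load
T2 LOAD — after: cnt=5, r=5 — load
T0 CAS — after: cnt=6, r=5 — ok
T2 CAS — after: cnt=6, r=5 — retry
T2 LOAD — after: cnt=6, r=6 — load
T0 LOAD — after: cnt=6, r=6 — load
T2 CAS — after: cnt=7, r=6 — ok
T0 CAS — after: cnt=7, r=6 — retry
T1 CAS — after: cnt=7, r=4 — retry
T1 LOAD — after: cnt=7, r=7 — load
T1 CAS — after: cnt=8, r=7 — ok
Log disagrees first at step 15.

step = 15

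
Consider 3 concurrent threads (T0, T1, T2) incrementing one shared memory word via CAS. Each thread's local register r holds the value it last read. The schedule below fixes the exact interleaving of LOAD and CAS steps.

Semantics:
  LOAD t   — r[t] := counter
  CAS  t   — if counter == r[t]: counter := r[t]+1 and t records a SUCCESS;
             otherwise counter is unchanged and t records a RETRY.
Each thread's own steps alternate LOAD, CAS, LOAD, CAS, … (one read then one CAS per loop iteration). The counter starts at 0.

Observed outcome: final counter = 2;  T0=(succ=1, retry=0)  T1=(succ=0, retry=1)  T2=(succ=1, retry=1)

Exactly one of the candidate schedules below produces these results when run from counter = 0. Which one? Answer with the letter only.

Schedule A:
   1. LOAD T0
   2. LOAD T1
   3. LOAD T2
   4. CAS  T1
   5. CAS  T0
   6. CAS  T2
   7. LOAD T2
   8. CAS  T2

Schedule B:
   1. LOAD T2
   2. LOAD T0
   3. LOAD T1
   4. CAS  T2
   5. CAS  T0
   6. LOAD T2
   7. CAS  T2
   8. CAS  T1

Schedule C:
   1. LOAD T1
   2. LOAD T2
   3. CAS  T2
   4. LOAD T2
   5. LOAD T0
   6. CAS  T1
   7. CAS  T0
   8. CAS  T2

Tracing schedule C:
[1] T1.load  rd  (counter 0, T1.r 0)
[2] T2.load  rd  (counter 0, T2.r 0)
[3] T2.cas  hit  (counter 1, T2.r 0)
[4] T2.load  rd  (counter 1, T2.r 1)
[5] T0.load  rd  (counter 1, T0.r 1)
[6] T1.cas  miss  (counter 1, T1.r 0)
[7] T0.cas  hit  (counter 2, T0.r 1)
[8] T2.cas  miss  (counter 2, T2.r 1)

C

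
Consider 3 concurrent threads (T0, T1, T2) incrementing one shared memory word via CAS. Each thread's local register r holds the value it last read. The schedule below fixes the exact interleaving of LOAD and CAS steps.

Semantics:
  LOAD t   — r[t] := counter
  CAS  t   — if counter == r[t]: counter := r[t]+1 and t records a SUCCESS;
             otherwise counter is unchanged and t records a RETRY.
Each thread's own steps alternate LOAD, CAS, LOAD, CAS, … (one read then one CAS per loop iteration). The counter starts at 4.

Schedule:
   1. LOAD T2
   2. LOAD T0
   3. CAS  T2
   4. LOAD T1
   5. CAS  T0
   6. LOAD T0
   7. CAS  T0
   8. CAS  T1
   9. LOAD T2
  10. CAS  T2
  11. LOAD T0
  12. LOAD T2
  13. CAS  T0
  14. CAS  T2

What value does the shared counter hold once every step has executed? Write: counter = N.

[1] T2.load  rd  (counter 4, T2.r 4)
[2] T0.load  rd  (counter 4, T0.r 4)
[3] T2.cas  hit  (counter 5, T2.r 4)
[4] T1.load  rd  (counter 5, T1.r 5)
[5] T0.cas  miss  (counter 5, T0.r 4)
[6] T0.load  rd  (counter 5, T0.r 5)
[7] T0.cas  hit  (counter 6, T0.r 5)
[8] T1.cas  miss  (counter 6, T1.r 5)
[9] T2.load  rd  (counter 6, T2.r 6)
[10] T2.cas  hit  (counter 7, T2.r 6)
[11] T0.load  rd  (counter 7, T0.r 7)
[12] T2.load  rd  (counter 7, T2.r 7)
[13] T0.cas  hit  (counter 8, T0.r 7)
[14] T2.cas  miss  (counter 8, T2.r 7)

counter = 8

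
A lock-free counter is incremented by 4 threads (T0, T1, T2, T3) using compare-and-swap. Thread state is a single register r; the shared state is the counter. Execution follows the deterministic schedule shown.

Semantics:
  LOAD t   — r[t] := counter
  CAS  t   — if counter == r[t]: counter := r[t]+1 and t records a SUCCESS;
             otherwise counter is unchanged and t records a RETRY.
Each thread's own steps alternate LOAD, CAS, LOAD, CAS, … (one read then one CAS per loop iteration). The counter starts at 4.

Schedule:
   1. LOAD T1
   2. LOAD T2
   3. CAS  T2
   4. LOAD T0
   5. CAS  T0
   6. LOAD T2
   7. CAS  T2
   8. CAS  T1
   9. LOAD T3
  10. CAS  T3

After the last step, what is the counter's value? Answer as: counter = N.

counter = 8

1. LOAD T1 → mem=4 r[T1]=4 [LOAD]
2. LOAD T2 → mem=4 r[T2]=4 [LOAD]
3. CAS T2 → mem=5 r[T2]=4 [OK]
4. LOAD T0 → mem=5 r[T0]=5 [LOAD]
5. CAS T0 → mem=6 r[T0]=5 [OK]
6. LOAD T2 → mem=6 r[T2]=6 [LOAD]
7. CAS T2 → mem=7 r[T2]=6 [OK]
8. CAS T1 → mem=7 r[T1]=4 [RETRY]
9. LOAD T3 → mem=7 r[T3]=7 [LOAD]
10. CAS T3 → mem=8 r[T3]=7 [OK]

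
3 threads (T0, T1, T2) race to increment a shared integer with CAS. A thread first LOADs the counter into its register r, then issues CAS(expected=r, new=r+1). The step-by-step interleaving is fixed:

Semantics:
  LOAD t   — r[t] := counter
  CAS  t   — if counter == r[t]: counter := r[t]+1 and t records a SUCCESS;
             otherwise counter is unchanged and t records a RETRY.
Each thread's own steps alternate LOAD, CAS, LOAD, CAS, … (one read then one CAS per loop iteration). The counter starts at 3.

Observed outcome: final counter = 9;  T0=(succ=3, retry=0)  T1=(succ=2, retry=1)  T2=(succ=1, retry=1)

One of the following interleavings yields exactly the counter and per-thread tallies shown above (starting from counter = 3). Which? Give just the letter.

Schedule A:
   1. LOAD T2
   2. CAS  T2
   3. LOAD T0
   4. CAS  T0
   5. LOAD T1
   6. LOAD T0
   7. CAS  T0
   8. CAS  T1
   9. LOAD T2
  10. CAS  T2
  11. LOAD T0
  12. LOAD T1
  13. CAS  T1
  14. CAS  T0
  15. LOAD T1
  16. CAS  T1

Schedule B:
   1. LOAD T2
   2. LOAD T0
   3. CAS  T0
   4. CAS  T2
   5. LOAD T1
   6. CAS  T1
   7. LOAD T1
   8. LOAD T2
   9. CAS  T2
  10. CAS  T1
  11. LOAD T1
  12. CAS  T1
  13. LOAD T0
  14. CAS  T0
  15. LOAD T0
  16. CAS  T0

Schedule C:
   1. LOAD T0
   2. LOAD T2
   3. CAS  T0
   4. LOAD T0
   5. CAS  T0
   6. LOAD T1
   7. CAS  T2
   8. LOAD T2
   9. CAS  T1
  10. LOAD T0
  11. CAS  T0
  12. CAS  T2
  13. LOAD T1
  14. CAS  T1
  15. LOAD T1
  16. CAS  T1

Tracing schedule B:
#1 T2 reads 3
#2 T0 reads 3
#3 T0 CAS(3→4) writes; counter now 4
#4 T2 CAS(3→4) fails; counter now 4
#5 T1 reads 4
#6 T1 CAS(4→5) writes; counter now 5
#7 T1 reads 5
#8 T2 reads 5
#9 T2 CAS(5→6) writes; counter now 6
#10 T1 CAS(5→6) fails; counter now 6
#11 T1 reads 6
#12 T1 CAS(6→7) writes; counter now 7
#13 T0 reads 7
#14 T0 CAS(7→8) writes; counter now 8
#15 T0 reads 8
#16 T0 CAS(8→9) writes; counter now 9

B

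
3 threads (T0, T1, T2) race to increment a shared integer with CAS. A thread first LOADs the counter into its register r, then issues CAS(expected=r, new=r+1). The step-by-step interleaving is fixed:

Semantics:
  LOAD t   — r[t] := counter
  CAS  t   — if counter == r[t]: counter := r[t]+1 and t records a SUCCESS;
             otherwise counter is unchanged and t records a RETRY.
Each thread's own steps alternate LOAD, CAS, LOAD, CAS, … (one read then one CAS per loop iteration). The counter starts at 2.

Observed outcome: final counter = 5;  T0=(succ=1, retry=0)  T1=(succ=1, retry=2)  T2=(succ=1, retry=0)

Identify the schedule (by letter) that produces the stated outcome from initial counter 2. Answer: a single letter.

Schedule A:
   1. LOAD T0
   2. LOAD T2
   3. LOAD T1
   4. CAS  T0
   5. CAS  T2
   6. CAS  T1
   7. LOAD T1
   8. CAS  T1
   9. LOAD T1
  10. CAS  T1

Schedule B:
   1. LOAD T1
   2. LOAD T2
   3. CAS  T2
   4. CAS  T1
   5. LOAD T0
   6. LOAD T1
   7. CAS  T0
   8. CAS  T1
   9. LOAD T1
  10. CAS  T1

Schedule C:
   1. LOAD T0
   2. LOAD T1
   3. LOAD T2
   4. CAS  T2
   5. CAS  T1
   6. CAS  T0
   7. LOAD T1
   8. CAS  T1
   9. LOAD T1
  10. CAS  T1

Tracing schedule B:
#1 T1 reads 2
#2 T2 reads 2
#3 T2 CAS(2→3) writes; counter now 3
#4 T1 CAS(2→3) fails; counter now 3
#5 T0 reads 3
#6 T1 reads 3
#7 T0 CAS(3→4) writes; counter now 4
#8 T1 CAS(3→4) fails; counter now 4
#9 T1 reads 4
#10 T1 CAS(4→5) writes; counter now 5

B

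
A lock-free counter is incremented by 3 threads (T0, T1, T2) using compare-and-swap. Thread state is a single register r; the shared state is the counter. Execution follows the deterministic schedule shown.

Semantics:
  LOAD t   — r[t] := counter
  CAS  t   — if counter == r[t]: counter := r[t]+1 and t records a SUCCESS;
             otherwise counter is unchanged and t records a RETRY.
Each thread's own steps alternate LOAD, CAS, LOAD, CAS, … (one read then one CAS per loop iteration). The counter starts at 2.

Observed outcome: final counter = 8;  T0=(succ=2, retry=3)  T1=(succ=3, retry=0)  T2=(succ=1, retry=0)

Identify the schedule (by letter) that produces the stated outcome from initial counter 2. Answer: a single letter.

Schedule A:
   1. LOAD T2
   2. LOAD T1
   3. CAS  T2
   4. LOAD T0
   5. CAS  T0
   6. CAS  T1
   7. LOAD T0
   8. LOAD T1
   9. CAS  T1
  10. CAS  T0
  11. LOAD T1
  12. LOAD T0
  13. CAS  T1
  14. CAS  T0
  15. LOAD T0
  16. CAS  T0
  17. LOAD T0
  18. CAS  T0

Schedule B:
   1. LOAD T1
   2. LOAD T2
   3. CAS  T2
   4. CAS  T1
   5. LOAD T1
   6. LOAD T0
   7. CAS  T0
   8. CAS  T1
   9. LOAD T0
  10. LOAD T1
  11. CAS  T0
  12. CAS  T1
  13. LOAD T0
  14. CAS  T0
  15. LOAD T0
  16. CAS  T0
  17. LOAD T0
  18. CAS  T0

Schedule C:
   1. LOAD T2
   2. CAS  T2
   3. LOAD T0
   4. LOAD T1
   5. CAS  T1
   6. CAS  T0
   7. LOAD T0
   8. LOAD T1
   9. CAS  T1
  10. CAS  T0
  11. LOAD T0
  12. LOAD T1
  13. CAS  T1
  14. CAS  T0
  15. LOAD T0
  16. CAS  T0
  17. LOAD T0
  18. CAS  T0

Run C:
1. LOAD T2 → mem=2 r[T2]=2 [LOAD]
2. CAS T2 → mem=3 r[T2]=2 [OK]
3. LOAD T0 → mem=3 r[T0]=3 [LOAD]
4. LOAD T1 → mem=3 r[T1]=3 [LOAD]
5. CAS T1 → mem=4 r[T1]=3 [OK]
6. CAS T0 → mem=4 r[T0]=3 [RETRY]
7. LOAD T0 → mem=4 r[T0]=4 [LOAD]
8. LOAD T1 → mem=4 r[T1]=4 [LOAD]
9. CAS T1 → mem=5 r[T1]=4 [OK]
10. CAS T0 → mem=5 r[T0]=4 [RETRY]
11. LOAD T0 → mem=5 r[T0]=5 [LOAD]
12. LOAD T1 → mem=5 r[T1]=5 [LOAD]
13. CAS T1 → mem=6 r[T1]=5 [OK]
14. CAS T0 → mem=6 r[T0]=5 [RETRY]
15. LOAD T0 → mem=6 r[T0]=6 [LOAD]
16. CAS T0 → mem=7 r[T0]=6 [OK]
17. LOAD T0 → mem=7 r[T0]=7 [LOAD]
18. CAS T0 → mem=8 r[T0]=7 [OK]

C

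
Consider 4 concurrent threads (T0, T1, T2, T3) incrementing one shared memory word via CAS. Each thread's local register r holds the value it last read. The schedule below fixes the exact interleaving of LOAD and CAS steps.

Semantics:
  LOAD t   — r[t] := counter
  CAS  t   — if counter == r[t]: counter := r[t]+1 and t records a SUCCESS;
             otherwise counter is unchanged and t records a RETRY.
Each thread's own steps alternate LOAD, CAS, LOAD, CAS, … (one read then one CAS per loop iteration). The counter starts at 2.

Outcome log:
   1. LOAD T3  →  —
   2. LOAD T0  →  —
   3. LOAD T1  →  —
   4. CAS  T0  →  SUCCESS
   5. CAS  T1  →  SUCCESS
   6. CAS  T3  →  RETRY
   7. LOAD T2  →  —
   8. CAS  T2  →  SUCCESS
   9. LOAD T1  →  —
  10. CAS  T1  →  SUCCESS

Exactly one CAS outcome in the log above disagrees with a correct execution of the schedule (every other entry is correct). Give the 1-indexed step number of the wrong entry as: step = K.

Re-executing:
1. LOAD T3 → mem=2 r[T3]=2 [LOAD]
2. LOAD T0 → mem=2 r[T0]=2 [LOAD]
3. LOAD T1 → mem=2 r[T1]=2 [LOAD]
4. CAS T0 → mem=3 r[T0]=2 [OK]
5. CAS T1 → mem=3 r[T1]=2 [RETRY]
6. CAS T3 → mem=3 r[T3]=2 [RETRY]
7. LOAD T2 → mem=3 r[T2]=3 [LOAD]
8. CAS T2 → mem=4 r[T2]=3 [OK]
9. LOAD T1 → mem=4 r[T1]=4 [LOAD]
10. CAS T1 → mem=5 r[T1]=4 [OK]
Flip is step 5.

step = 5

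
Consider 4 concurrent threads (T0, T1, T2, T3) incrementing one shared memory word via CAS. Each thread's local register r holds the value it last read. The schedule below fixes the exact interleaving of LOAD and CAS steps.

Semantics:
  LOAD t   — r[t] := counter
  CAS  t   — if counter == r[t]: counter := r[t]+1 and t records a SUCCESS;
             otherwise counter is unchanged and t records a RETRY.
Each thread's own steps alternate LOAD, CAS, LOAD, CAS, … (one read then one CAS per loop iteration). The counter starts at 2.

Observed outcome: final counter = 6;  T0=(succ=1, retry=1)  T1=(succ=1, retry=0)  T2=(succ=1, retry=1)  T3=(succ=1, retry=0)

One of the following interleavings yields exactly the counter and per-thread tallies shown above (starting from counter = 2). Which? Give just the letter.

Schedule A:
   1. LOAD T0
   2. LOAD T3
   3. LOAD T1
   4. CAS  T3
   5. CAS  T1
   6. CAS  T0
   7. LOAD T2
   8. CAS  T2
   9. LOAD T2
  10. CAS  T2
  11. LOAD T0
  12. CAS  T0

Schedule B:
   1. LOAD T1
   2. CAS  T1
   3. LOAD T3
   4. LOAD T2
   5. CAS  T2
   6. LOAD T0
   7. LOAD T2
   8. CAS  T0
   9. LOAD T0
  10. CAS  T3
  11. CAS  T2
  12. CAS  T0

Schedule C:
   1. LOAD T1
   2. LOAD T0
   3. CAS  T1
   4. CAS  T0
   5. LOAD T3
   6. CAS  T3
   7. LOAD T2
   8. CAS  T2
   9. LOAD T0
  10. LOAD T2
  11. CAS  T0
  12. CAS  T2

C

Simulating candidate C:
   1) LOAD T1:  M=2  r_T1=2
   2) LOAD T0:  M=2  r_T0=2
   3) CAS  T1:  M=3  r_T1=2 ✓
   4) CAS  T0:  M=3  r_T0=2 ✗
   5) LOAD T3:  M=3  r_T3=3
   6) CAS  T3:  M=4  r_T3=3 ✓
   7) LOAD T2:  M=4  r_T2=4
   8) CAS  T2:  M=5  r_T2=4 ✓
   9) LOAD T0:  M=5  r_T0=5
  10) LOAD T2:  M=5  r_T2=5
  11) CAS  T0:  M=6  r_T0=5 ✓
  12) CAS  T2:  M=6  r_T2=5 ✗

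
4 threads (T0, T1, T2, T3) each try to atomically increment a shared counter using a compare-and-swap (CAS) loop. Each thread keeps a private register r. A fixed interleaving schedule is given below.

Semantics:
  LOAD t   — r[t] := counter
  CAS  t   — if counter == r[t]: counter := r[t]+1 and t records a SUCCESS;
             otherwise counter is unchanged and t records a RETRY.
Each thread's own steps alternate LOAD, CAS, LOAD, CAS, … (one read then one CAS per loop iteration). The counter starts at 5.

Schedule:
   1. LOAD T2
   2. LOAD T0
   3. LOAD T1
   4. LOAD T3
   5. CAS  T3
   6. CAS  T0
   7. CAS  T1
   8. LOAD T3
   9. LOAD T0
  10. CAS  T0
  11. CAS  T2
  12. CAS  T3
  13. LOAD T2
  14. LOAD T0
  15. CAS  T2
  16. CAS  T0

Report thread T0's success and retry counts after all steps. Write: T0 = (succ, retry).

step 1: T2 LOAD ⇒ load; ctr=5 reg=5
step 2: T0 LOAD ⇒ load; ctr=5 reg=5
step 3: T1 LOAD ⇒ load; ctr=5 reg=5
step 4: T3 LOAD ⇒ load; ctr=5 reg=5
step 5: T3 CAS ⇒ ok; ctr=6 reg=5
step 6: T0 CAS ⇒ retry; ctr=6 reg=5
step 7: T1 CAS ⇒ retry; ctr=6 reg=5
step 8: T3 LOAD ⇒ load; ctr=6 reg=6
step 9: T0 LOAD ⇒ load; ctr=6 reg=6
step 10: T0 CAS ⇒ ok; ctr=7 reg=6
step 11: T2 CAS ⇒ retry; ctr=7 reg=5
step 12: T3 CAS ⇒ retry; ctr=7 reg=6
step 13: T2 LOAD ⇒ load; ctr=7 reg=7
step 14: T0 LOAD ⇒ load; ctr=7 reg=7
step 15: T2 CAS ⇒ ok; ctr=8 reg=7
step 16: T0 CAS ⇒ retry; ctr=8 reg=7

T0 = (1, 2)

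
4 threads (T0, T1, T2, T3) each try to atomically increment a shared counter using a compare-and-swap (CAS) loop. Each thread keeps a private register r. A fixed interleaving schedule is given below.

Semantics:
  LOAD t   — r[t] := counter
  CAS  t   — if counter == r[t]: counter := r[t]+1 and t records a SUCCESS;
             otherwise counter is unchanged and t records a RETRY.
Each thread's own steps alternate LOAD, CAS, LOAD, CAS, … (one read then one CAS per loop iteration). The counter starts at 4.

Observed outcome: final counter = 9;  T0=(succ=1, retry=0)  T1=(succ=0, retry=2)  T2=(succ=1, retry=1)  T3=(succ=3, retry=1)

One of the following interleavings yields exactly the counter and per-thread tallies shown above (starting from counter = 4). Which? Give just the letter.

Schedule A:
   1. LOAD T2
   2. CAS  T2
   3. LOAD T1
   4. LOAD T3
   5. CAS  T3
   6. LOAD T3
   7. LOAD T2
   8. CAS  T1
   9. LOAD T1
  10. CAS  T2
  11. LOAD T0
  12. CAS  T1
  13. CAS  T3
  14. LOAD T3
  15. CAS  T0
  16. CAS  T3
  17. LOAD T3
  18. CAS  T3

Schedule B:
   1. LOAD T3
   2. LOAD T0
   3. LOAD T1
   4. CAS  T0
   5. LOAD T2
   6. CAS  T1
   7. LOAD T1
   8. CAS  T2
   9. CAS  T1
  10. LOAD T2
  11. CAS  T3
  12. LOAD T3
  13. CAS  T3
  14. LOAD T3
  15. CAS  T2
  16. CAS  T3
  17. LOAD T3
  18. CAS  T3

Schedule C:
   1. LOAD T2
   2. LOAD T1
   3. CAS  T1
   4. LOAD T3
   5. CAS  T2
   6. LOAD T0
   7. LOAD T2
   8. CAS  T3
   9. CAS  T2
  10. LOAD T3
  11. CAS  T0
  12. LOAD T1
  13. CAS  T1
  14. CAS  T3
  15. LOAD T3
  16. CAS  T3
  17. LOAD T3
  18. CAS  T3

B

Run B:
step 1: T3 LOAD ⇒ load; ctr=4 reg=4
step 2: T0 LOAD ⇒ load; ctr=4 reg=4
step 3: T1 LOAD ⇒ load; ctr=4 reg=4
step 4: T0 CAS ⇒ ok; ctr=5 reg=4
step 5: T2 LOAD ⇒ load; ctr=5 reg=5
step 6: T1 CAS ⇒ retry; ctr=5 reg=4
step 7: T1 LOAD ⇒ load; ctr=5 reg=5
step 8: T2 CAS ⇒ ok; ctr=6 reg=5
step 9: T1 CAS ⇒ retry; ctr=6 reg=5
step 10: T2 LOAD ⇒ load; ctr=6 reg=6
step 11: T3 CAS ⇒ retry; ctr=6 reg=4
step 12: T3 LOAD ⇒ load; ctr=6 reg=6
step 13: T3 CAS ⇒ ok; ctr=7 reg=6
step 14: T3 LOAD ⇒ load; ctr=7 reg=7
step 15: T2 CAS ⇒ retry; ctr=7 reg=6
step 16: T3 CAS ⇒ ok; ctr=8 reg=7
step 17: T3 LOAD ⇒ load; ctr=8 reg=8
step 18: T3 CAS ⇒ ok; ctr=9 reg=8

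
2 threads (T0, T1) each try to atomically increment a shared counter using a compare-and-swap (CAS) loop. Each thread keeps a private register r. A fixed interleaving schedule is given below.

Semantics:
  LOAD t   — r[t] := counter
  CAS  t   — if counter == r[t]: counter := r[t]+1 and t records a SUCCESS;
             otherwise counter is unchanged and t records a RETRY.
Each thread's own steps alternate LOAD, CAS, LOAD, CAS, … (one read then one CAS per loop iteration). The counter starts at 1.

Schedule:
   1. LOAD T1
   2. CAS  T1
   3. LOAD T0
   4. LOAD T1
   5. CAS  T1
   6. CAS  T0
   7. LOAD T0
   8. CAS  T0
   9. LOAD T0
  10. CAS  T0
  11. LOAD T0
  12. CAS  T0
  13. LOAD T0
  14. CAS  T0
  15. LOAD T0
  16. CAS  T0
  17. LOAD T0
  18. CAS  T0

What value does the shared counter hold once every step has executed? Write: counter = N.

T1 LOAD — after: cnt=1, r=1 — load
T1 CAS — after: cnt=2, r=1 — ok
T0 LOAD — after: cnt=2, r=2 — load
T1 LOAD — after: cnt=2, r=2 — load
T1 CAS — after: cnt=3, r=2 — ok
T0 CAS — after: cnt=3, r=2 — retry
T0 LOAD — after: cnt=3, r=3 — load
T0 CAS — after: cnt=4, r=3 — ok
T0 LOAD — after: cnt=4, r=4 — load
T0 CAS — after: cnt=5, r=4 — ok
T0 LOAD — after: cnt=5, r=5 — load
T0 CAS — after: cnt=6, r=5 — ok
T0 LOAD — after: cnt=6, r=6 — load
T0 CAS — after: cnt=7, r=6 — ok
T0 LOAD — after: cnt=7, r=7 — load
T0 CAS — after: cnt=8, r=7 — ok
T0 LOAD — after: cnt=8, r=8 — load
T0 CAS — after: cnt=9, r=8 — ok

counter = 9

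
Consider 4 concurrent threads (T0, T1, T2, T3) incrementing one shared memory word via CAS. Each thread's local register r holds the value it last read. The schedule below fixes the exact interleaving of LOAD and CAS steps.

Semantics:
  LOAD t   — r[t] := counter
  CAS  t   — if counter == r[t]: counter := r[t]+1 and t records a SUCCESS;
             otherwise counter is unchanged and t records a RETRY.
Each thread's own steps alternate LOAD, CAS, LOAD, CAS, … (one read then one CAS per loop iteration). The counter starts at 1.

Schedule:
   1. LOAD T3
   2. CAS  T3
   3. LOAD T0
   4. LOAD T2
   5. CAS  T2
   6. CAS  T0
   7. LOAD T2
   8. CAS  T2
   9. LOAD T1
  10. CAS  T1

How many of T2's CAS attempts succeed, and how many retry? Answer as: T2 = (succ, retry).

T2 = (2, 0)

#1 T3 reads 1
#2 T3 CAS(1→2) writes; counter now 2
#3 T0 reads 2
#4 T2 reads 2
#5 T2 CAS(2→3) writes; counter now 3
#6 T0 CAS(2→3) fails; counter now 3
#7 T2 reads 3
#8 T2 CAS(3→4) writes; counter now 4
#9 T1 reads 4
#10 T1 CAS(4→5) writes; counter now 5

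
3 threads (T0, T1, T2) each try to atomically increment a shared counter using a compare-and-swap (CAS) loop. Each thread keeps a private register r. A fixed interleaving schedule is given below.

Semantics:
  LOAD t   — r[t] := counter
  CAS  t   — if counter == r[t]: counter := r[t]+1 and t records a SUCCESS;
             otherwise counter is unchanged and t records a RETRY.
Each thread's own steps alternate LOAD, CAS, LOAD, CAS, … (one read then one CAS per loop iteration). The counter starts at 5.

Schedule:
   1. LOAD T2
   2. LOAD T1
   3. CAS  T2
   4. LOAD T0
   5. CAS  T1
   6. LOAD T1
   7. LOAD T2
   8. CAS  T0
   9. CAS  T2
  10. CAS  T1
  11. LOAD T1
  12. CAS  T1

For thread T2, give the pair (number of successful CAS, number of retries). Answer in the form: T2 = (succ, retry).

#1 T2 reads 5
#2 T1 reads 5
#3 T2 CAS(5→6) writes; counter now 6
#4 T0 reads 6
#5 T1 CAS(5→6) fails; counter now 6
#6 T1 reads 6
#7 T2 reads 6
#8 T0 CAS(6→7) writes; counter now 7
#9 T2 CAS(6→7) fails; counter now 7
#10 T1 CAS(6→7) fails; counter now 7
#11 T1 reads 7
#12 T1 CAS(7→8) writes; counter now 8

T2 = (1, 1)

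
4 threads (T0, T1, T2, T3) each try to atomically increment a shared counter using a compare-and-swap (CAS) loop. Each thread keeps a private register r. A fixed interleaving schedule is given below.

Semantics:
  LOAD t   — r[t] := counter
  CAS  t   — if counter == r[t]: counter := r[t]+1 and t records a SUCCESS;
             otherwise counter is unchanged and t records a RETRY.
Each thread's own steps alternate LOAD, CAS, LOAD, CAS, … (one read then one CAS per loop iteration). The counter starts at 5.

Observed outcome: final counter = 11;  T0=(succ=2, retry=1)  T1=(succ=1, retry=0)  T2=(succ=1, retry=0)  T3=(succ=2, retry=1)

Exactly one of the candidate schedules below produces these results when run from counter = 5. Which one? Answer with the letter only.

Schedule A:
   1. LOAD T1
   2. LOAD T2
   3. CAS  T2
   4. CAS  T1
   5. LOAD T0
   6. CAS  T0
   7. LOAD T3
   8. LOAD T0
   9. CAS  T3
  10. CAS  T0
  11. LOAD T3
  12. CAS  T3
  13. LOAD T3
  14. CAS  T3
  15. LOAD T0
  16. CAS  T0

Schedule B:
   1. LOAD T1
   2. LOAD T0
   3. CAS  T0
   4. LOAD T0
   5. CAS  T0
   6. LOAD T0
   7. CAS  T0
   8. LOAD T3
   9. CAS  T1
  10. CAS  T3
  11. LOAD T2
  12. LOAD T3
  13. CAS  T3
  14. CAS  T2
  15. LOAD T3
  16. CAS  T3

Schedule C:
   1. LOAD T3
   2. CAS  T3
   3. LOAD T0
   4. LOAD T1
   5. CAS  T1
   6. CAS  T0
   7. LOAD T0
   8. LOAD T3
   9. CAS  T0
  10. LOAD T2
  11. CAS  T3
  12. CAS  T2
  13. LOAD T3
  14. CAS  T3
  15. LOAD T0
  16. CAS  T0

Simulating candidate C:
#1 T3 reads 5
#2 T3 CAS(5→6) writes; counter now 6
#3 T0 reads 6
#4 T1 reads 6
#5 T1 CAS(6→7) writes; counter now 7
#6 T0 CAS(6→7) fails; counter now 7
#7 T0 reads 7
#8 T3 reads 7
#9 T0 CAS(7→8) writes; counter now 8
#10 T2 reads 8
#11 T3 CAS(7→8) fails; counter now 8
#12 T2 CAS(8→9) writes; counter now 9
#13 T3 reads 9
#14 T3 CAS(9→10) writes; counter now 10
#15 T0 reads 10
#16 T0 CAS(10→11) writes; counter now 11

C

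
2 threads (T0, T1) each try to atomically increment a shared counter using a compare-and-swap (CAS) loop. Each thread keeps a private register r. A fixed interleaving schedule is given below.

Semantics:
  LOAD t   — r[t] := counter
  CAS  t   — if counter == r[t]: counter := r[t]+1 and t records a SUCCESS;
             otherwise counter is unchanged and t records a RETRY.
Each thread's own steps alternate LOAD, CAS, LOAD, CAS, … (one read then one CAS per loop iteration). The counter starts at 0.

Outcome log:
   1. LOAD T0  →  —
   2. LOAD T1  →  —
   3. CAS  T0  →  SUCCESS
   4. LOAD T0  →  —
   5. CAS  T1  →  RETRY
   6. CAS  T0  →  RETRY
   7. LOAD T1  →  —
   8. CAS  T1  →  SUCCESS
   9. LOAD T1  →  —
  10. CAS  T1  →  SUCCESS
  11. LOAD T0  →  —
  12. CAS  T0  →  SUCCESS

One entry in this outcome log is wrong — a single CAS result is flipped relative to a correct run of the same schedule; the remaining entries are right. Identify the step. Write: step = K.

step = 6

Re-executing:
1. LOAD T0 → mem=0 r[T0]=0 [LOAD]
2. LOAD T1 → mem=0 r[T1]=0 [LOAD]
3. CAS T0 → mem=1 r[T0]=0 [OK]
4. LOAD T0 → mem=1 r[T0]=1 [LOAD]
5. CAS T1 → mem=1 r[T1]=0 [RETRY]
6. CAS T0 → mem=2 r[T0]=1 [OK]
7. LOAD T1 → mem=2 r[T1]=2 [LOAD]
8. CAS T1 → mem=3 r[T1]=2 [OK]
9. LOAD T1 → mem=3 r[T1]=3 [LOAD]
10. CAS T1 → mem=4 r[T1]=3 [OK]
11. LOAD T0 → mem=4 r[T0]=4 [LOAD]
12. CAS T0 → mem=5 r[T0]=4 [OK]
Mismatch at 6.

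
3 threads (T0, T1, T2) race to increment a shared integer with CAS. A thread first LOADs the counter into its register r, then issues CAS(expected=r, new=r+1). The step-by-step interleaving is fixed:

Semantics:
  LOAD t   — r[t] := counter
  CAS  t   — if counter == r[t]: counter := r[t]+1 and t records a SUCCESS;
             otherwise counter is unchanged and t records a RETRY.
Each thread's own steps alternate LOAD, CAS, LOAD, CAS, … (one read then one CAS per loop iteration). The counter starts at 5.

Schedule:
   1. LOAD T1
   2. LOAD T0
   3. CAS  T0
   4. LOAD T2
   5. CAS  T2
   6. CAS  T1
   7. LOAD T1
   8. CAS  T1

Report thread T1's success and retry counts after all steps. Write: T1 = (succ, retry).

step 1: T1 LOAD ⇒ load; ctr=5 reg=5
step 2: T0 LOAD ⇒ load; ctr=5 reg=5
step 3: T0 CAS ⇒ ok; ctr=6 reg=5
step 4: T2 LOAD ⇒ load; ctr=6 reg=6
step 5: T2 CAS ⇒ ok; ctr=7 reg=6
step 6: T1 CAS ⇒ retry; ctr=7 reg=5
step 7: T1 LOAD ⇒ load; ctr=7 reg=7
step 8: T1 CAS ⇒ ok; ctr=8 reg=7

T1 = (1, 1)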